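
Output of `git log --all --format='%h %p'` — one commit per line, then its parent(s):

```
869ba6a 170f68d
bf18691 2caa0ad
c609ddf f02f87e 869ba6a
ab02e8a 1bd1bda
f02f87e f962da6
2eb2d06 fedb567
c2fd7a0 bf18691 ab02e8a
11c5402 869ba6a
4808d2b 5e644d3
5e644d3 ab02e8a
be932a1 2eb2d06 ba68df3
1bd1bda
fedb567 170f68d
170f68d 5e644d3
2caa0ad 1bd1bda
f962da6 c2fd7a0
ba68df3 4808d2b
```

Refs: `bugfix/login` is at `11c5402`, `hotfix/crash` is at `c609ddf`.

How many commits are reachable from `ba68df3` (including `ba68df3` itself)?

5

Walking parent pointers from ba68df3: reachable set = {1bd1bda, 4808d2b, 5e644d3, ab02e8a, ba68df3}.
That is 5 commits.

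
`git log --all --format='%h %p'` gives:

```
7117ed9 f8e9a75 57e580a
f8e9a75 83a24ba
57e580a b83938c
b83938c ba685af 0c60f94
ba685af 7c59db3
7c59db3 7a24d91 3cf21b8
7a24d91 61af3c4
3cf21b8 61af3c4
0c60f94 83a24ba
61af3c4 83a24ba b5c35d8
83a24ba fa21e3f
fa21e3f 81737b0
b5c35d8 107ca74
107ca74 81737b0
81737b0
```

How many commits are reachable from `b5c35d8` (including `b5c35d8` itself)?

Walking parent pointers from b5c35d8: reachable set = {107ca74, 81737b0, b5c35d8}.
That is 3 commits.

3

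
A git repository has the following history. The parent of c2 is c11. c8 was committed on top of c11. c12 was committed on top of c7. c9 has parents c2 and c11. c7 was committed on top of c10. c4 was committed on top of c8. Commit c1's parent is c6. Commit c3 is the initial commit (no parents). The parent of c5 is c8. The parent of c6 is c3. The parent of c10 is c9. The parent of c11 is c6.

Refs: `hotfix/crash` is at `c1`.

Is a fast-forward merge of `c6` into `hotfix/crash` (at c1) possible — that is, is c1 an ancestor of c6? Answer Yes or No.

A fast-forward from c1 to c6 is possible iff c1 is an ancestor of c6.
Ancestors of c6: {c3, c6}.
c1 is not among them, so fast-forward is not possible.

No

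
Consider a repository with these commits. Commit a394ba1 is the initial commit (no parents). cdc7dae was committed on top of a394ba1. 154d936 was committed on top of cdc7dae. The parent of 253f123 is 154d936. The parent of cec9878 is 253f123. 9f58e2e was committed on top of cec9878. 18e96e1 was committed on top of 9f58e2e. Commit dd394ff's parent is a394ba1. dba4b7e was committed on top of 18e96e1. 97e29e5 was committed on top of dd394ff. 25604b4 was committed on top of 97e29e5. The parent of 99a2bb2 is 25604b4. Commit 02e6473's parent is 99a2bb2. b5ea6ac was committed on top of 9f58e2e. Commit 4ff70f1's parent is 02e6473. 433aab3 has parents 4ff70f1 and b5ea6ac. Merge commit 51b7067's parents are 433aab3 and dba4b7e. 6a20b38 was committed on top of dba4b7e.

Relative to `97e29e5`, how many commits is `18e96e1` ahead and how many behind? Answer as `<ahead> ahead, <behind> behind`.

Reachable from 18e96e1: {154d936, 18e96e1, 253f123, 9f58e2e, a394ba1, cdc7dae, cec9878}.
Reachable from 97e29e5: {97e29e5, a394ba1, dd394ff}.
Only in 18e96e1's history (ahead): {154d936, 18e96e1, 253f123, 9f58e2e, cdc7dae, cec9878} — 6.
Only in 97e29e5's history (behind): {97e29e5, dd394ff} — 2.

6 ahead, 2 behind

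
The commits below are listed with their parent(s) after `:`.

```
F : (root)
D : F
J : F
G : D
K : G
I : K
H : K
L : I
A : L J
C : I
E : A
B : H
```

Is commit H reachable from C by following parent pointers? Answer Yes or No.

No

Ancestors of C: {C, D, F, G, I, K}.
H is not in that set, so it is not an ancestor of C.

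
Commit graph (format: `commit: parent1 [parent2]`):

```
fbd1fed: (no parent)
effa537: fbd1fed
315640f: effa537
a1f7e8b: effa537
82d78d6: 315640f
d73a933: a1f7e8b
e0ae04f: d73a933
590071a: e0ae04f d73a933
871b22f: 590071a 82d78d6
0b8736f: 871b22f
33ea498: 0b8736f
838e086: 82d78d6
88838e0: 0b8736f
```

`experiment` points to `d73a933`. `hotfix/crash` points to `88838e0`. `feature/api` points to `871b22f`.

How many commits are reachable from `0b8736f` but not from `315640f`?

Reachable from 0b8736f: {0b8736f, 315640f, 590071a, 82d78d6, 871b22f, a1f7e8b, d73a933, e0ae04f, effa537, fbd1fed}.
Reachable from 315640f: {315640f, effa537, fbd1fed}.
In 0b8736f's history but not 315640f's: {0b8736f, 590071a, 82d78d6, 871b22f, a1f7e8b, d73a933, e0ae04f} — 7 commits.

7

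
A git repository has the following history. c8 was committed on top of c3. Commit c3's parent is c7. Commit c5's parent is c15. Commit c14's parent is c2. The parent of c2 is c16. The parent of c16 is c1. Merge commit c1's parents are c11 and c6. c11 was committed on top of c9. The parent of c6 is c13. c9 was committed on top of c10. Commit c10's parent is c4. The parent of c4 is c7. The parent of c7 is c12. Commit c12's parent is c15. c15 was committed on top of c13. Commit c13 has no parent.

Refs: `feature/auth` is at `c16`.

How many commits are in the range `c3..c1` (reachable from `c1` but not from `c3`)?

Reachable from c1: {c1, c10, c11, c12, c13, c15, c4, c6, c7, c9}.
Reachable from c3: {c12, c13, c15, c3, c7}.
In c1's history but not c3's: {c1, c10, c11, c4, c6, c9} — 6 commits.

6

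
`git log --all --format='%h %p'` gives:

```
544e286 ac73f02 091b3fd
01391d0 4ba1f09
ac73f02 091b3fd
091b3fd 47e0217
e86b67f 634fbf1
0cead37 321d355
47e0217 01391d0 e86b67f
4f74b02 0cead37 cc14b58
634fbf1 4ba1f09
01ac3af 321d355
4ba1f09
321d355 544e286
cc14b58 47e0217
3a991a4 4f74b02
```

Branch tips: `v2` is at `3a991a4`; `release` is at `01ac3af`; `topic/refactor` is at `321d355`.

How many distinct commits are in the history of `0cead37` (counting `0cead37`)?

Walking parent pointers from 0cead37: reachable set = {01391d0, 091b3fd, 0cead37, 321d355, 47e0217, 4ba1f09, 544e286, 634fbf1, ac73f02, e86b67f}.
That is 10 commits.

10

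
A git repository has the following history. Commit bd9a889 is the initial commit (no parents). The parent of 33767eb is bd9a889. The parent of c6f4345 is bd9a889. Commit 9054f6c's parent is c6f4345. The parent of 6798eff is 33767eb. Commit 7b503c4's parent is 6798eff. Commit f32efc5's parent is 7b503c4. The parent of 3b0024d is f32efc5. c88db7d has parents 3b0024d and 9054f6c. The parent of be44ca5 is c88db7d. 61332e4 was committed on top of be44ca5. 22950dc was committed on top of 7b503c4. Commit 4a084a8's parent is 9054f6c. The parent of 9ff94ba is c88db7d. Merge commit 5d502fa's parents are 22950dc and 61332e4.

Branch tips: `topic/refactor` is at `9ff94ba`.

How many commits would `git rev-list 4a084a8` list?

Walking parent pointers from 4a084a8: reachable set = {4a084a8, 9054f6c, bd9a889, c6f4345}.
That is 4 commits.

4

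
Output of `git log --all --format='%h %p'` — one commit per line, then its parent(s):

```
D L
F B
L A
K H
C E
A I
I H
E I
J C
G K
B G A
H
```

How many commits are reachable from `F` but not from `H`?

6

Reachable from F: {A, B, F, G, H, I, K}.
Reachable from H: {H}.
In F's history but not H's: {A, B, F, G, I, K} — 6 commits.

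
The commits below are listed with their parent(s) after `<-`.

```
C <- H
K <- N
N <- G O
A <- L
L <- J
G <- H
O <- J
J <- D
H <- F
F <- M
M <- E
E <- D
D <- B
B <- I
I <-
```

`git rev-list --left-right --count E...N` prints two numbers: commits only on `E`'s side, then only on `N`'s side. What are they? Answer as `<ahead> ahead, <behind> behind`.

Reachable from E: {B, D, E, I}.
Reachable from N: {B, D, E, F, G, H, I, J, M, N, O}.
Only in E's history (ahead): {} — 0.
Only in N's history (behind): {F, G, H, J, M, N, O} — 7.

0 ahead, 7 behind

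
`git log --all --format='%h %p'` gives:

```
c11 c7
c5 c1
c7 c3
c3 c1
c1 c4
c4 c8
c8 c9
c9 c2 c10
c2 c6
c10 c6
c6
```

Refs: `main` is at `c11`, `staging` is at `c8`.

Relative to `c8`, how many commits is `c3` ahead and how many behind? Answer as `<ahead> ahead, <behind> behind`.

3 ahead, 0 behind

Reachable from c3: {c1, c10, c2, c3, c4, c6, c8, c9}.
Reachable from c8: {c10, c2, c6, c8, c9}.
Only in c3's history (ahead): {c1, c3, c4} — 3.
Only in c8's history (behind): {} — 0.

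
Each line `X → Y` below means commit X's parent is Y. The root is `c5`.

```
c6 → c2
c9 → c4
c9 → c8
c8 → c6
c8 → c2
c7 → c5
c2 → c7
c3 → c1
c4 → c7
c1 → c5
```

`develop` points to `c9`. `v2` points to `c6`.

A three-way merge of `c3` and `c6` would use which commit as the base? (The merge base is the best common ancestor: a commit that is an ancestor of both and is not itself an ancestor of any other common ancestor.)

Ancestors of c3: {c1, c3, c5}.
Ancestors of c6: {c2, c5, c6, c7}.
Common ancestors: {c5}.
The only common ancestor is c5, so it is the merge base.

c5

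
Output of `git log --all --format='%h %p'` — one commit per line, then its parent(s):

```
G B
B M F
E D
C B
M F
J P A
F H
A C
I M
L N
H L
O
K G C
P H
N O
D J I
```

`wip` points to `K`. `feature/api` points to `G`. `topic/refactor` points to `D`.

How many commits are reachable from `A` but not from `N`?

7

Reachable from A: {A, B, C, F, H, L, M, N, O}.
Reachable from N: {N, O}.
In A's history but not N's: {A, B, C, F, H, L, M} — 7 commits.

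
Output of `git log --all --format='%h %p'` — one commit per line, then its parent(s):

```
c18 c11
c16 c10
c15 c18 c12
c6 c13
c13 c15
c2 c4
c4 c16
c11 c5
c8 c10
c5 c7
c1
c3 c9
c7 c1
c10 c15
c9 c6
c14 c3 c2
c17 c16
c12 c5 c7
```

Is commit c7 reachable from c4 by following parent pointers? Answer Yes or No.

Ancestors of c4 (commits reachable by following parents): {c1, c10, c11, c12, c15, c16, c18, c4, c5, c7}.
c7 is in that set, so it is an ancestor of c4.

Yes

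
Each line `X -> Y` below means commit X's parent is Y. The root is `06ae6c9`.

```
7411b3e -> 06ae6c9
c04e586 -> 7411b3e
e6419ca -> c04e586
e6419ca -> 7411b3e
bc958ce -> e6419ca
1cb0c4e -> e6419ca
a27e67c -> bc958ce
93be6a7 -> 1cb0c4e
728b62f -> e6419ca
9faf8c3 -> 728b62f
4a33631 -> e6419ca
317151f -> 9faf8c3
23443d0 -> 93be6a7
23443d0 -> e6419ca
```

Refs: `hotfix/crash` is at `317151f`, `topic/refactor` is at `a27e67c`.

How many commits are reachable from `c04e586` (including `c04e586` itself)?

3

Walking parent pointers from c04e586: reachable set = {06ae6c9, 7411b3e, c04e586}.
That is 3 commits.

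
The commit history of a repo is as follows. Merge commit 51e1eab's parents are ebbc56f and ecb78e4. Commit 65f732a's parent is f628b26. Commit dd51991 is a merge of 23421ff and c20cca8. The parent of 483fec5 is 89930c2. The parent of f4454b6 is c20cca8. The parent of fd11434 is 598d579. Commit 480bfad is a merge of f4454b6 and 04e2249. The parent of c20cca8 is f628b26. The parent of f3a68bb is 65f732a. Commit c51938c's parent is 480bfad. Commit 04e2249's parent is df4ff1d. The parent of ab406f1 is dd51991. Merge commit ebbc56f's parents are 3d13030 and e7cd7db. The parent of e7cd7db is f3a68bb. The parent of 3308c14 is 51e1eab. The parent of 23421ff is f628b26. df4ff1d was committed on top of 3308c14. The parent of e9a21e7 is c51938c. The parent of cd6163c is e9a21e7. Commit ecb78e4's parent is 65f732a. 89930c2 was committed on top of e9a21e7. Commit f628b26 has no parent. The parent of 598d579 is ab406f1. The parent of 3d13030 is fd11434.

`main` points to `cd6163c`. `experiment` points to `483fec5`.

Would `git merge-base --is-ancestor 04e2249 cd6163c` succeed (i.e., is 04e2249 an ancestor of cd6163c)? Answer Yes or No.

Ancestors of cd6163c (commits reachable by following parents): {04e2249, 23421ff, 3308c14, 3d13030, 480bfad, 51e1eab, 598d579, 65f732a, ab406f1, c20cca8, c51938c, cd6163c, dd51991, df4ff1d, e7cd7db, e9a21e7, ebbc56f, ecb78e4, f3a68bb, f4454b6, f628b26, fd11434}.
04e2249 is in that set, so it is an ancestor of cd6163c.

Yes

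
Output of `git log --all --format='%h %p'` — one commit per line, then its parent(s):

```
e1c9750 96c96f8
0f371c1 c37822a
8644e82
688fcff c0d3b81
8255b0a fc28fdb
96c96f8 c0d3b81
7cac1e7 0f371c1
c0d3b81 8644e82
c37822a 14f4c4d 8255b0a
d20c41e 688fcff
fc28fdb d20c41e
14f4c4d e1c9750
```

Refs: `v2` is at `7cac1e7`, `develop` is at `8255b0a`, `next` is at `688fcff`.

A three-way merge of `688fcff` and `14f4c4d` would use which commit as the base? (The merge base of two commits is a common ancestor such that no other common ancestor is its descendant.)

Ancestors of 688fcff: {688fcff, 8644e82, c0d3b81}.
Ancestors of 14f4c4d: {14f4c4d, 8644e82, 96c96f8, c0d3b81, e1c9750}.
Common ancestors: {8644e82, c0d3b81}.
Among these, c0d3b81 is not an ancestor of any other common ancestor — it is the merge base.

c0d3b81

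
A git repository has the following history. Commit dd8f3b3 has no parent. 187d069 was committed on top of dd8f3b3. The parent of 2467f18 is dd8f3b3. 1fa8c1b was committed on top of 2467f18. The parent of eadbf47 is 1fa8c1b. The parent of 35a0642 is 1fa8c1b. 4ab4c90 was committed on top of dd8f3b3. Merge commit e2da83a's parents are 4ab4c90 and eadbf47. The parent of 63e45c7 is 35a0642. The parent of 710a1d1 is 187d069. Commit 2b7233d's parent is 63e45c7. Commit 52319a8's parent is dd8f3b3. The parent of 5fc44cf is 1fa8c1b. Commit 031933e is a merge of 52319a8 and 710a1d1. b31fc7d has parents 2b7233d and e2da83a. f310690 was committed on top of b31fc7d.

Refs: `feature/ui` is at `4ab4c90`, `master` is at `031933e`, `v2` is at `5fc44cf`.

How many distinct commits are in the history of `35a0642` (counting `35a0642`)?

4

Walking parent pointers from 35a0642: reachable set = {1fa8c1b, 2467f18, 35a0642, dd8f3b3}.
That is 4 commits.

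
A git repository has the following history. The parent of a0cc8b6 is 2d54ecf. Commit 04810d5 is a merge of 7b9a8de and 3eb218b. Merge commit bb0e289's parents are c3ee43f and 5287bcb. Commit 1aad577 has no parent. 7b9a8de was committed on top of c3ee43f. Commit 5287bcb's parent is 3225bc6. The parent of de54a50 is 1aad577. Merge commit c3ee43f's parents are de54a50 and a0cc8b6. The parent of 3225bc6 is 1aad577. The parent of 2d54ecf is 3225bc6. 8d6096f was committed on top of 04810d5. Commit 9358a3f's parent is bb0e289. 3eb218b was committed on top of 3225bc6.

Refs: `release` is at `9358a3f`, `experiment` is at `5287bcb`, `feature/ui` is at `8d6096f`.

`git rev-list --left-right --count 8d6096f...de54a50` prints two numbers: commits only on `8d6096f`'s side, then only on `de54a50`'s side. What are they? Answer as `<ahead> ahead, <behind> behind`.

8 ahead, 0 behind

Reachable from 8d6096f: {04810d5, 1aad577, 2d54ecf, 3225bc6, 3eb218b, 7b9a8de, 8d6096f, a0cc8b6, c3ee43f, de54a50}.
Reachable from de54a50: {1aad577, de54a50}.
Only in 8d6096f's history (ahead): {04810d5, 2d54ecf, 3225bc6, 3eb218b, 7b9a8de, 8d6096f, a0cc8b6, c3ee43f} — 8.
Only in de54a50's history (behind): {} — 0.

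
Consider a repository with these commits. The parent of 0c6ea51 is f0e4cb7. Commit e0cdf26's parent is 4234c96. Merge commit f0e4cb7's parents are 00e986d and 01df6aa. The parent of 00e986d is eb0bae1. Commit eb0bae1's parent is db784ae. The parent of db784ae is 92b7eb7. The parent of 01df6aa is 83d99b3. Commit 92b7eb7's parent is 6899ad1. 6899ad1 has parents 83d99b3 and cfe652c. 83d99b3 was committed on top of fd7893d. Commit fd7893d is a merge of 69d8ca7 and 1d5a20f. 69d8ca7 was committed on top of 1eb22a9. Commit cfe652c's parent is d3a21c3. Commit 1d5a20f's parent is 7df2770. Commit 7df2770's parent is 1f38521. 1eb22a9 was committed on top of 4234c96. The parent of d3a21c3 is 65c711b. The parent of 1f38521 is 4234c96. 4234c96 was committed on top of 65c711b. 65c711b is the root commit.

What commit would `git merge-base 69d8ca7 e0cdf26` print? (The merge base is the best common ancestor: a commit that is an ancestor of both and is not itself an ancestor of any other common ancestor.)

4234c96

Ancestors of 69d8ca7: {1eb22a9, 4234c96, 65c711b, 69d8ca7}.
Ancestors of e0cdf26: {4234c96, 65c711b, e0cdf26}.
Common ancestors: {4234c96, 65c711b}.
Among these, 4234c96 is not an ancestor of any other common ancestor — it is the merge base.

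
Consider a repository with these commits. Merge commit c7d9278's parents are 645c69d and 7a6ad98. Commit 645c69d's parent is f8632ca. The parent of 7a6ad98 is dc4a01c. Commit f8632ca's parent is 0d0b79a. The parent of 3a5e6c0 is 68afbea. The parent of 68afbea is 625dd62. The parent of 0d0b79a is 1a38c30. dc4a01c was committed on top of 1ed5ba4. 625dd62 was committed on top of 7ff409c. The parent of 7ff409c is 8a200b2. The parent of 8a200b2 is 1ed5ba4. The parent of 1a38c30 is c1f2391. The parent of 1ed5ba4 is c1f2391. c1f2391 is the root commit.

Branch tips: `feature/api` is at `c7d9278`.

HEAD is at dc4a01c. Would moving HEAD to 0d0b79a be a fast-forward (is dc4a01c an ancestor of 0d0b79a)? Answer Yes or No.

No

A fast-forward from dc4a01c to 0d0b79a is possible iff dc4a01c is an ancestor of 0d0b79a.
Ancestors of 0d0b79a: {0d0b79a, 1a38c30, c1f2391}.
dc4a01c is not among them, so fast-forward is not possible.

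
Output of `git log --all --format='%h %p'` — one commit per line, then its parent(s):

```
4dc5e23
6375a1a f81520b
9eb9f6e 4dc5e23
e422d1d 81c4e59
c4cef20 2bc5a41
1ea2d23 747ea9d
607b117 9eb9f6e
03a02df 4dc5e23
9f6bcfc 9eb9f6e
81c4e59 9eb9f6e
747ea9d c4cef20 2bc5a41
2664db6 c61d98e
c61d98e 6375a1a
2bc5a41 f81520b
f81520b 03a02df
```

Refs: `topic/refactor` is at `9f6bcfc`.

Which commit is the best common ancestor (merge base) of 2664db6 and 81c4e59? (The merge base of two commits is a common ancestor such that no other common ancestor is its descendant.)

4dc5e23

Ancestors of 2664db6: {03a02df, 2664db6, 4dc5e23, 6375a1a, c61d98e, f81520b}.
Ancestors of 81c4e59: {4dc5e23, 81c4e59, 9eb9f6e}.
Common ancestors: {4dc5e23}.
The only common ancestor is 4dc5e23, so it is the merge base.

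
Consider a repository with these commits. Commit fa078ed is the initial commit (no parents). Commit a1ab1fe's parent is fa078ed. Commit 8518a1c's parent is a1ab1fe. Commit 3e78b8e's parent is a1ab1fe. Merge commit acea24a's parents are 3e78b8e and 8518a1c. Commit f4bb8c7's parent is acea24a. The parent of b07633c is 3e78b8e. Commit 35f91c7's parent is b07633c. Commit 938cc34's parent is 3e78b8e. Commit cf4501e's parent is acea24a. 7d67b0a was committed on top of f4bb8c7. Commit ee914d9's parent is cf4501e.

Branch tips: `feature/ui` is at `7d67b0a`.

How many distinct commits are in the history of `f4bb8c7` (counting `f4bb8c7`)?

Walking parent pointers from f4bb8c7: reachable set = {3e78b8e, 8518a1c, a1ab1fe, acea24a, f4bb8c7, fa078ed}.
That is 6 commits.

6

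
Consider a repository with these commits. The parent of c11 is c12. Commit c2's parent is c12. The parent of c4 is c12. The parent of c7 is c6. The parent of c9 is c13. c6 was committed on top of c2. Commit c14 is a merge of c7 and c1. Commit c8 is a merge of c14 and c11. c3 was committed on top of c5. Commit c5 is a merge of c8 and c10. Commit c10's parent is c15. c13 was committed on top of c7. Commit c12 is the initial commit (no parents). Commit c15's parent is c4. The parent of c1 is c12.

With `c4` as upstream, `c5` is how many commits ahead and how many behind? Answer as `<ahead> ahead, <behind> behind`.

10 ahead, 0 behind

Reachable from c5: {c1, c10, c11, c12, c14, c15, c2, c4, c5, c6, c7, c8}.
Reachable from c4: {c12, c4}.
Only in c5's history (ahead): {c1, c10, c11, c14, c15, c2, c5, c6, c7, c8} — 10.
Only in c4's history (behind): {} — 0.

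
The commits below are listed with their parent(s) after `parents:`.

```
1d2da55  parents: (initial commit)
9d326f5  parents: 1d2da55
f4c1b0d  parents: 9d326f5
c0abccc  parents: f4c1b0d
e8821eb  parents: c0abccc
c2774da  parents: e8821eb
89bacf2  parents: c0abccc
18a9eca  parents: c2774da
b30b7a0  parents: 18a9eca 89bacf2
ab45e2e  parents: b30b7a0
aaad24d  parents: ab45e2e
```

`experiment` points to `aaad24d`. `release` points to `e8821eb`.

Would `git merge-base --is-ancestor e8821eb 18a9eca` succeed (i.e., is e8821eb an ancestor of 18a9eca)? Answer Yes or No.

Yes

Ancestors of 18a9eca (commits reachable by following parents): {18a9eca, 1d2da55, 9d326f5, c0abccc, c2774da, e8821eb, f4c1b0d}.
e8821eb is in that set, so it is an ancestor of 18a9eca.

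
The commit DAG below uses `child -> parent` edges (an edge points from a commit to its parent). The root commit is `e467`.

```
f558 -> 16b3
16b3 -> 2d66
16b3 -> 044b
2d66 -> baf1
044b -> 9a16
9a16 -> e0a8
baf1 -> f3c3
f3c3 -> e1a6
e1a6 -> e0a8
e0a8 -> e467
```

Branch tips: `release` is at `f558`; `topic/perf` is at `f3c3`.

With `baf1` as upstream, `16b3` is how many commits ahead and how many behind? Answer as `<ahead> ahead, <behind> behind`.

4 ahead, 0 behind

Reachable from 16b3: {044b, 16b3, 2d66, 9a16, baf1, e0a8, e1a6, e467, f3c3}.
Reachable from baf1: {baf1, e0a8, e1a6, e467, f3c3}.
Only in 16b3's history (ahead): {044b, 16b3, 2d66, 9a16} — 4.
Only in baf1's history (behind): {} — 0.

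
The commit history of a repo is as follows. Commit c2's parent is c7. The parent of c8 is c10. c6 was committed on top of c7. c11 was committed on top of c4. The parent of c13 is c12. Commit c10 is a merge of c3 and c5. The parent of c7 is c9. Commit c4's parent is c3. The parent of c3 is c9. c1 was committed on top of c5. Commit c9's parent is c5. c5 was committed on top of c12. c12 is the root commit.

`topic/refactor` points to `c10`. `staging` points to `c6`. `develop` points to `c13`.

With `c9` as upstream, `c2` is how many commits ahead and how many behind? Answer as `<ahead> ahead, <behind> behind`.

2 ahead, 0 behind

Reachable from c2: {c12, c2, c5, c7, c9}.
Reachable from c9: {c12, c5, c9}.
Only in c2's history (ahead): {c2, c7} — 2.
Only in c9's history (behind): {} — 0.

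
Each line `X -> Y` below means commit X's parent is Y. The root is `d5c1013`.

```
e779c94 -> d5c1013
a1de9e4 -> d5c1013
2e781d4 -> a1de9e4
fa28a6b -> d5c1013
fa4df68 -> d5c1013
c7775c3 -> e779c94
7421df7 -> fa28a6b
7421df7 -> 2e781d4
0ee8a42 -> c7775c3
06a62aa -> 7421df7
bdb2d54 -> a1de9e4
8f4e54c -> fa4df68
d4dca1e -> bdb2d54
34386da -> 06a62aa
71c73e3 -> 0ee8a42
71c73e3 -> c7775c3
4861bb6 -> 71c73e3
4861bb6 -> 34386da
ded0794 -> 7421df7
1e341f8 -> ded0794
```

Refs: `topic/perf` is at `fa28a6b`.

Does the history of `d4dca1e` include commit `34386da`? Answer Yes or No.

No

Ancestors of d4dca1e: {a1de9e4, bdb2d54, d4dca1e, d5c1013}.
34386da is not in that set, so it is not an ancestor of d4dca1e.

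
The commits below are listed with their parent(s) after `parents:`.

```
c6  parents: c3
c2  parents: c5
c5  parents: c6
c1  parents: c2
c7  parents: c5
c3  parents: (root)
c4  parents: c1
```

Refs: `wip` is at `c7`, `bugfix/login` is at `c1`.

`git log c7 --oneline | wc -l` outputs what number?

4

Walking parent pointers from c7: reachable set = {c3, c5, c6, c7}.
That is 4 commits.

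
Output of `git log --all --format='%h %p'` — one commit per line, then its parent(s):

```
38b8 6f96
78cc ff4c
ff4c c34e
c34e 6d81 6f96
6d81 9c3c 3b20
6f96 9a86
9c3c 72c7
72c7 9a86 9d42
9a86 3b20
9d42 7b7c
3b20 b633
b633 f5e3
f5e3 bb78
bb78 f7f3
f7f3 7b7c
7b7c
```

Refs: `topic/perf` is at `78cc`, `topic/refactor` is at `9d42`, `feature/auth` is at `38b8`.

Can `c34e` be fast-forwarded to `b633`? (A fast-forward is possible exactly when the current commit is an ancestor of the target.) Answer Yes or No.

A fast-forward from c34e to b633 is possible iff c34e is an ancestor of b633.
Ancestors of b633: {7b7c, b633, bb78, f5e3, f7f3}.
c34e is not among them, so fast-forward is not possible.

No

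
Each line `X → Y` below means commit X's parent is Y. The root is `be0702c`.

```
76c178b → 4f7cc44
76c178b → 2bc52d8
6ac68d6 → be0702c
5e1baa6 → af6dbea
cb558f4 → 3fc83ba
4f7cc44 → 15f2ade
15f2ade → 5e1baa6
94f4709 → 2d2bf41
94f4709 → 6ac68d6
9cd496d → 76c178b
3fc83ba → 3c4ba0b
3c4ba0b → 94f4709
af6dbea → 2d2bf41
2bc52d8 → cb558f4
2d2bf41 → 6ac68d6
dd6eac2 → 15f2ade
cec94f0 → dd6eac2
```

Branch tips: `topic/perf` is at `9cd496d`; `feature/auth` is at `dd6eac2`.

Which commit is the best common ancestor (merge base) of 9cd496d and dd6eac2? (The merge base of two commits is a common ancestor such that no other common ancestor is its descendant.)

Ancestors of 9cd496d: {15f2ade, 2bc52d8, 2d2bf41, 3c4ba0b, 3fc83ba, 4f7cc44, 5e1baa6, 6ac68d6, 76c178b, 94f4709, 9cd496d, af6dbea, be0702c, cb558f4}.
Ancestors of dd6eac2: {15f2ade, 2d2bf41, 5e1baa6, 6ac68d6, af6dbea, be0702c, dd6eac2}.
Common ancestors: {15f2ade, 2d2bf41, 5e1baa6, 6ac68d6, af6dbea, be0702c}.
Among these, 15f2ade is not an ancestor of any other common ancestor — it is the merge base.

15f2ade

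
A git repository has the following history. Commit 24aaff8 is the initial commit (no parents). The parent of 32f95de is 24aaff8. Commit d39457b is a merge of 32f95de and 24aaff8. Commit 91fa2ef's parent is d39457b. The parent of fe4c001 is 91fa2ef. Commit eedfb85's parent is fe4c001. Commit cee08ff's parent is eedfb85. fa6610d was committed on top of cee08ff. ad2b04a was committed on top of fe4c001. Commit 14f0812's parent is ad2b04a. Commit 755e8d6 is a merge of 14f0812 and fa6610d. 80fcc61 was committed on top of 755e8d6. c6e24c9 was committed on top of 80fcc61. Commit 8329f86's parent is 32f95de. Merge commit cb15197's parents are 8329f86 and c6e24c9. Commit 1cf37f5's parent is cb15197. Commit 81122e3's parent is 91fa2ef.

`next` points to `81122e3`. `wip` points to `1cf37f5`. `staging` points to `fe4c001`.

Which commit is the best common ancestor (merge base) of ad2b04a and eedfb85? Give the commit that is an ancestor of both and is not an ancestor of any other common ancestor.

Ancestors of ad2b04a: {24aaff8, 32f95de, 91fa2ef, ad2b04a, d39457b, fe4c001}.
Ancestors of eedfb85: {24aaff8, 32f95de, 91fa2ef, d39457b, eedfb85, fe4c001}.
Common ancestors: {24aaff8, 32f95de, 91fa2ef, d39457b, fe4c001}.
Among these, fe4c001 is not an ancestor of any other common ancestor — it is the merge base.

fe4c001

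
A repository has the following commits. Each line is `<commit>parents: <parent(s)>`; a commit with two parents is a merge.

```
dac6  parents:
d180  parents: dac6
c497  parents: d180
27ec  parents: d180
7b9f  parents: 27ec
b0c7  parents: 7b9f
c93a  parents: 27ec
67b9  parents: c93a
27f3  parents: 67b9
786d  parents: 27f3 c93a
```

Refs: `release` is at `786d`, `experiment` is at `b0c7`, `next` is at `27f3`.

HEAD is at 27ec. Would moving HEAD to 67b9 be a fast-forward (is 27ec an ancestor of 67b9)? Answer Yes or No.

A fast-forward from 27ec to 67b9 is possible iff 27ec is an ancestor of 67b9.
Ancestors of 67b9: {27ec, 67b9, c93a, d180, dac6}.
27ec is among them, so fast-forward is possible.

Yes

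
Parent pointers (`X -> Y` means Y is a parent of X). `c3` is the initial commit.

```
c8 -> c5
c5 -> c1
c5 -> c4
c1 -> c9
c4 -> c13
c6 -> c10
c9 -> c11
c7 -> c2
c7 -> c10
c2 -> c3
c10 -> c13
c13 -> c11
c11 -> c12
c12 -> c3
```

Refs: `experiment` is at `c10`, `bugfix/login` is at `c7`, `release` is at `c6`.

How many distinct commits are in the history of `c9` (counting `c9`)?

Walking parent pointers from c9: reachable set = {c11, c12, c3, c9}.
That is 4 commits.

4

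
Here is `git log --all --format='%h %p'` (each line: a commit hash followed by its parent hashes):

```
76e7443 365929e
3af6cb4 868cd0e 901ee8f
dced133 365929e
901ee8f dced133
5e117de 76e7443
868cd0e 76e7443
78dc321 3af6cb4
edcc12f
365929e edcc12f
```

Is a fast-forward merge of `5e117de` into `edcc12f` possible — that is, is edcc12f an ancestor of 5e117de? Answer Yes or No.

Yes

A fast-forward from edcc12f to 5e117de is possible iff edcc12f is an ancestor of 5e117de.
Ancestors of 5e117de: {365929e, 5e117de, 76e7443, edcc12f}.
edcc12f is among them, so fast-forward is possible.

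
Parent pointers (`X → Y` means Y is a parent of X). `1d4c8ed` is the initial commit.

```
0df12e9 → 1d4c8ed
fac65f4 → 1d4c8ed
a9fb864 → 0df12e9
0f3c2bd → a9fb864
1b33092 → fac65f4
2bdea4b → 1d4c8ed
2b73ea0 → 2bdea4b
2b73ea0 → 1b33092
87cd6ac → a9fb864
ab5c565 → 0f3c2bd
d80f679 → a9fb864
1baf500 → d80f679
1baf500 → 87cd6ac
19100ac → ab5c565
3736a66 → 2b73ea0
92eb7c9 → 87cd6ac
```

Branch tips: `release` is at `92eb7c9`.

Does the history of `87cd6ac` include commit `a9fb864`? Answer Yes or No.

Ancestors of 87cd6ac (commits reachable by following parents): {0df12e9, 1d4c8ed, 87cd6ac, a9fb864}.
a9fb864 is in that set, so it is an ancestor of 87cd6ac.

Yes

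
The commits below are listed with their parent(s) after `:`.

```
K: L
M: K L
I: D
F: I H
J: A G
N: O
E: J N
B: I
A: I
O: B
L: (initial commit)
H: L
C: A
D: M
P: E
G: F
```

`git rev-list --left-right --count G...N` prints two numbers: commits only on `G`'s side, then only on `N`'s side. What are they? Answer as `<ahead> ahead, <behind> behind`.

Reachable from G: {D, F, G, H, I, K, L, M}.
Reachable from N: {B, D, I, K, L, M, N, O}.
Only in G's history (ahead): {F, G, H} — 3.
Only in N's history (behind): {B, N, O} — 3.

3 ahead, 3 behind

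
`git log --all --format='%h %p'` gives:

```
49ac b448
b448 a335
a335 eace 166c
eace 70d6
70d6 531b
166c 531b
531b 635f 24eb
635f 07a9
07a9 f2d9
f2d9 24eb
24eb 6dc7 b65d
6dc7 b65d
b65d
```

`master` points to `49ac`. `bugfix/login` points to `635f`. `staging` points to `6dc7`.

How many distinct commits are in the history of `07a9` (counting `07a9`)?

Walking parent pointers from 07a9: reachable set = {07a9, 24eb, 6dc7, b65d, f2d9}.
That is 5 commits.

5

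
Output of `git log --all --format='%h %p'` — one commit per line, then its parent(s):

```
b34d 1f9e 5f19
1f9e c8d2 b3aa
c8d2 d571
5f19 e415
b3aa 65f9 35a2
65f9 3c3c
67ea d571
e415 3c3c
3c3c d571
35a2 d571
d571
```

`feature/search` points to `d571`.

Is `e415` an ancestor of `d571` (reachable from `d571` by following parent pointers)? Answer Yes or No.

No

Ancestors of d571: {d571}.
e415 is not in that set, so it is not an ancestor of d571.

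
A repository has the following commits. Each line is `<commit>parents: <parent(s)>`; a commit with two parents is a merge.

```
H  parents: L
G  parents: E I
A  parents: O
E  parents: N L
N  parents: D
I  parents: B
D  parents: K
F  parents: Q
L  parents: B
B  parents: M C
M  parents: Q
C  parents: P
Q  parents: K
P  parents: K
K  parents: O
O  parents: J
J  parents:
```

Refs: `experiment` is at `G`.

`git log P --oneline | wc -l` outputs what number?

4

Walking parent pointers from P: reachable set = {J, K, O, P}.
That is 4 commits.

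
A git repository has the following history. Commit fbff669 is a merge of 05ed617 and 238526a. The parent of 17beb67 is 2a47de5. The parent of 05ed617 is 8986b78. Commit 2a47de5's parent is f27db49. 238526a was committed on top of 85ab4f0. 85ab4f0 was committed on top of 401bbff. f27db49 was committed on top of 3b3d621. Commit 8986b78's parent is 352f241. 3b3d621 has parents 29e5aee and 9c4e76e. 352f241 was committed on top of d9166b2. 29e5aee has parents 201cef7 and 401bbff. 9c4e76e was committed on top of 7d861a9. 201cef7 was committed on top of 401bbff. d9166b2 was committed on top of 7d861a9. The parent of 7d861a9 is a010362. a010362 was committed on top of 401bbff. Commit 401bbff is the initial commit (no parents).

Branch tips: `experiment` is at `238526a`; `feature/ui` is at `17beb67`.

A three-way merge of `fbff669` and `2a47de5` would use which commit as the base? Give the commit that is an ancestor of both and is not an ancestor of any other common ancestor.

7d861a9

Ancestors of fbff669: {05ed617, 238526a, 352f241, 401bbff, 7d861a9, 85ab4f0, 8986b78, a010362, d9166b2, fbff669}.
Ancestors of 2a47de5: {201cef7, 29e5aee, 2a47de5, 3b3d621, 401bbff, 7d861a9, 9c4e76e, a010362, f27db49}.
Common ancestors: {401bbff, 7d861a9, a010362}.
Among these, 7d861a9 is not an ancestor of any other common ancestor — it is the merge base.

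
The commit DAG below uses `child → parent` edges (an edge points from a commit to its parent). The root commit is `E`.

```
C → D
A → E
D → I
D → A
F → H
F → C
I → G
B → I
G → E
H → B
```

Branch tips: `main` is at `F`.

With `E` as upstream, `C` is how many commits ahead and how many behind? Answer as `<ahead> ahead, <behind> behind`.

5 ahead, 0 behind

Reachable from C: {A, C, D, E, G, I}.
Reachable from E: {E}.
Only in C's history (ahead): {A, C, D, G, I} — 5.
Only in E's history (behind): {} — 0.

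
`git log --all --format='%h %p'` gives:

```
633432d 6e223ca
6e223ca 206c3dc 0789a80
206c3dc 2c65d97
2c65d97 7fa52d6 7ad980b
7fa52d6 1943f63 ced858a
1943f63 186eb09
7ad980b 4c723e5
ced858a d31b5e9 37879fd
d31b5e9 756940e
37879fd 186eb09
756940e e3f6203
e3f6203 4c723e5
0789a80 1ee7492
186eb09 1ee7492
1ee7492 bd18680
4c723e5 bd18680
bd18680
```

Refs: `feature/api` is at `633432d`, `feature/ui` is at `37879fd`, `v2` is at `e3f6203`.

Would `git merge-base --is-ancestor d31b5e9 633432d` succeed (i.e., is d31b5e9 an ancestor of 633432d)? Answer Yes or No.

Ancestors of 633432d (commits reachable by following parents): {0789a80, 186eb09, 1943f63, 1ee7492, 206c3dc, 2c65d97, 37879fd, 4c723e5, 633432d, 6e223ca, 756940e, 7ad980b, 7fa52d6, bd18680, ced858a, d31b5e9, e3f6203}.
d31b5e9 is in that set, so it is an ancestor of 633432d.

Yes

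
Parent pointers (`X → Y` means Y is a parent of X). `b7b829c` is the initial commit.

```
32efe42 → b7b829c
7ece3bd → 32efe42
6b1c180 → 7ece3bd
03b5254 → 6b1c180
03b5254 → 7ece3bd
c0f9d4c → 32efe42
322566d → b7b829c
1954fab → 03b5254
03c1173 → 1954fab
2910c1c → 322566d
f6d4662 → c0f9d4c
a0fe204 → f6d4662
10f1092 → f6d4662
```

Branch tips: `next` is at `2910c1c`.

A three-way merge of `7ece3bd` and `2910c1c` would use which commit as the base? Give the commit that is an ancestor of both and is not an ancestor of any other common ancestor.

Ancestors of 7ece3bd: {32efe42, 7ece3bd, b7b829c}.
Ancestors of 2910c1c: {2910c1c, 322566d, b7b829c}.
Common ancestors: {b7b829c}.
The only common ancestor is b7b829c, so it is the merge base.

b7b829c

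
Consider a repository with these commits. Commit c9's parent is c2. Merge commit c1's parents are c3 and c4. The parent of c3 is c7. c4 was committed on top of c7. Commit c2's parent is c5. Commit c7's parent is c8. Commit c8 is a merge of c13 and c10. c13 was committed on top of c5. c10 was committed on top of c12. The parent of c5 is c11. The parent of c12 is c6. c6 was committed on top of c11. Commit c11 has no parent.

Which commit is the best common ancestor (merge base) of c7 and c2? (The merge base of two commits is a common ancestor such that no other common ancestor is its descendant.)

c5

Ancestors of c7: {c10, c11, c12, c13, c5, c6, c7, c8}.
Ancestors of c2: {c11, c2, c5}.
Common ancestors: {c11, c5}.
Among these, c5 is not an ancestor of any other common ancestor — it is the merge base.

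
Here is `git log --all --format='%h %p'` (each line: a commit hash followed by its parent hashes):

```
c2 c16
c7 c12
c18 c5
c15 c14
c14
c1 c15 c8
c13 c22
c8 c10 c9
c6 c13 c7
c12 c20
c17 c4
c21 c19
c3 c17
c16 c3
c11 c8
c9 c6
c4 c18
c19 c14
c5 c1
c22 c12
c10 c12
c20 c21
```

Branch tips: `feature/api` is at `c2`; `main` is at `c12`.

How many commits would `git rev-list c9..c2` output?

Reachable from c2: {c1, c10, c12, c13, c14, c15, c16, c17, c18, c19, c2, c20, c21, c22, c3, c4, c5, c6, c7, c8, c9}.
Reachable from c9: {c12, c13, c14, c19, c20, c21, c22, c6, c7, c9}.
In c2's history but not c9's: {c1, c10, c15, c16, c17, c18, c2, c3, c4, c5, c8} — 11 commits.

11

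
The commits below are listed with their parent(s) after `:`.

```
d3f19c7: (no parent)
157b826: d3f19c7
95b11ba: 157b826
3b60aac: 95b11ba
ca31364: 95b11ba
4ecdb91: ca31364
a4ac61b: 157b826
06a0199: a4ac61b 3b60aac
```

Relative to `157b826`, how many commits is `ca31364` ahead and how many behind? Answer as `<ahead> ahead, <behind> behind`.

2 ahead, 0 behind

Reachable from ca31364: {157b826, 95b11ba, ca31364, d3f19c7}.
Reachable from 157b826: {157b826, d3f19c7}.
Only in ca31364's history (ahead): {95b11ba, ca31364} — 2.
Only in 157b826's history (behind): {} — 0.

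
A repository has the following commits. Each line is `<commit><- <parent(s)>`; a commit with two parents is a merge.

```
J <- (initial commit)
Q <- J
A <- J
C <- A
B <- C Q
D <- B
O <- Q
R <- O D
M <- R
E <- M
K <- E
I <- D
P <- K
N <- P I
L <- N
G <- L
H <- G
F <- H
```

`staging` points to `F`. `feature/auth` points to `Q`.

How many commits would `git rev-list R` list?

8

Walking parent pointers from R: reachable set = {A, B, C, D, J, O, Q, R}.
That is 8 commits.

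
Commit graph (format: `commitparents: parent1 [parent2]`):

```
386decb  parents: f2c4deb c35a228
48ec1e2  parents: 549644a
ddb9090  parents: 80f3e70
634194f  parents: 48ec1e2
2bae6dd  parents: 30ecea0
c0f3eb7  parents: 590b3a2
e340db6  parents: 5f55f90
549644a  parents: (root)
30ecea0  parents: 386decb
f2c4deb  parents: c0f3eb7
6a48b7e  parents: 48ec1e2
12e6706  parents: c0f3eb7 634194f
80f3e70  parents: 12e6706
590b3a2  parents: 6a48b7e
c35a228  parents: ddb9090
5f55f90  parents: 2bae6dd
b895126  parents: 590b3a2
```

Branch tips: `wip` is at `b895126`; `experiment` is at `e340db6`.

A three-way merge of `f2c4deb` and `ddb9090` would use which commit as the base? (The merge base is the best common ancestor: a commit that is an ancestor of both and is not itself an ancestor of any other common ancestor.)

c0f3eb7

Ancestors of f2c4deb: {48ec1e2, 549644a, 590b3a2, 6a48b7e, c0f3eb7, f2c4deb}.
Ancestors of ddb9090: {12e6706, 48ec1e2, 549644a, 590b3a2, 634194f, 6a48b7e, 80f3e70, c0f3eb7, ddb9090}.
Common ancestors: {48ec1e2, 549644a, 590b3a2, 6a48b7e, c0f3eb7}.
Among these, c0f3eb7 is not an ancestor of any other common ancestor — it is the merge base.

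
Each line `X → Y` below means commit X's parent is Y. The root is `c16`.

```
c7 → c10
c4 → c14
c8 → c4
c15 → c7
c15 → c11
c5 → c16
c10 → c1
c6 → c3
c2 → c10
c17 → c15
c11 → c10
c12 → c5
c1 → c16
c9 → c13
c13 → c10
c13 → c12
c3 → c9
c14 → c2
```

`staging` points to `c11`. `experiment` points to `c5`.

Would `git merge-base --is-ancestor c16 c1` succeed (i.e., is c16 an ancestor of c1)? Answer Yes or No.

Yes

Ancestors of c1 (commits reachable by following parents): {c1, c16}.
c16 is in that set, so it is an ancestor of c1.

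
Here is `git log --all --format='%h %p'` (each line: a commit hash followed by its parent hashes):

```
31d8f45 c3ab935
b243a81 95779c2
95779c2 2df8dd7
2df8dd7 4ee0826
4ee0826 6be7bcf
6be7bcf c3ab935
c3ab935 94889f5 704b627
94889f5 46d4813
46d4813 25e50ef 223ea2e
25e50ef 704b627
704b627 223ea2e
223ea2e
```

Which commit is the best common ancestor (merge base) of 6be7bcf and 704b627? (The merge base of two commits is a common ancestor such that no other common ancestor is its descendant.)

Ancestors of 6be7bcf: {223ea2e, 25e50ef, 46d4813, 6be7bcf, 704b627, 94889f5, c3ab935}.
Ancestors of 704b627: {223ea2e, 704b627}.
Common ancestors: {223ea2e, 704b627}.
Among these, 704b627 is not an ancestor of any other common ancestor — it is the merge base.

704b627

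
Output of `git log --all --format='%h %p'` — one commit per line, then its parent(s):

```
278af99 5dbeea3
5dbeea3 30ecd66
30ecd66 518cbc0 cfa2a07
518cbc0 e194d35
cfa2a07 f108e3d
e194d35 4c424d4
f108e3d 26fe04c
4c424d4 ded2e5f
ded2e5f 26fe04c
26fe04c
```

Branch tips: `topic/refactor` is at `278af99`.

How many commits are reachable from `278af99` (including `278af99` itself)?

10

Walking parent pointers from 278af99: reachable set = {26fe04c, 278af99, 30ecd66, 4c424d4, 518cbc0, 5dbeea3, cfa2a07, ded2e5f, e194d35, f108e3d}.
That is 10 commits.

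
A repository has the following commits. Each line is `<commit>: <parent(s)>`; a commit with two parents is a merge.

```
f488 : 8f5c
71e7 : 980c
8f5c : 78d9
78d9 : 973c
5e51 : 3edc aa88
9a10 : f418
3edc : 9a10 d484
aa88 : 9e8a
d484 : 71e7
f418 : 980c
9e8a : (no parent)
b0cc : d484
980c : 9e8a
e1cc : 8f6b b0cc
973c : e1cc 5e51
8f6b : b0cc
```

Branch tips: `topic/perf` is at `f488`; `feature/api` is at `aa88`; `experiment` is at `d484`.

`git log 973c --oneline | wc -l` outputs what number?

13

Walking parent pointers from 973c: reachable set = {3edc, 5e51, 71e7, 8f6b, 973c, 980c, 9a10, 9e8a, aa88, b0cc, d484, e1cc, f418}.
That is 13 commits.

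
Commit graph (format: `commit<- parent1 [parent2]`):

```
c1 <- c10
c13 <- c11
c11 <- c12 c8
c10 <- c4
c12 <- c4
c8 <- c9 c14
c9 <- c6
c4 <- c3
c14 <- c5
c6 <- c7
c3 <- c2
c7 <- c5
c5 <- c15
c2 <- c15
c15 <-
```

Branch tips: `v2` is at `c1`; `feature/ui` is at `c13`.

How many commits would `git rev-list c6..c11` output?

8

Reachable from c11: {c11, c12, c14, c15, c2, c3, c4, c5, c6, c7, c8, c9}.
Reachable from c6: {c15, c5, c6, c7}.
In c11's history but not c6's: {c11, c12, c14, c2, c3, c4, c8, c9} — 8 commits.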